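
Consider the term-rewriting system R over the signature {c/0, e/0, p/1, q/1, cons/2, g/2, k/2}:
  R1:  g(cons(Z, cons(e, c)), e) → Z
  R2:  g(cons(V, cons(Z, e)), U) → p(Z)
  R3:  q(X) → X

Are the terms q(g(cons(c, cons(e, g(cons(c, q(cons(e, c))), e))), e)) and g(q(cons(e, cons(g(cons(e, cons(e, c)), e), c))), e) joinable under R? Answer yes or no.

Reduce t₁ = q(g(cons(c, cons(e, g(cons(c, q(cons(e, c))), e))), e)):
1. q(g(cons(c, cons(e, g(cons(c, q(cons(e, c))), e))), e))  →  g(cons(c, cons(e, g(cons(c, q(cons(e, c))), e))), e)   [R3 at ε]
2. g(cons(c, cons(e, g(cons(c, q(cons(e, c))), e))), e)  →  g(cons(c, cons(e, g(cons(c, cons(e, c)), e))), e)   [R3 at 1.2.2.1.2]
3. g(cons(c, cons(e, g(cons(c, cons(e, c)), e))), e)  →  g(cons(c, cons(e, c)), e)   [R1 at 1.2.2]
4. g(cons(c, cons(e, c)), e)  →  c   [R1 at ε]

Reduce t₂ = g(q(cons(e, cons(g(cons(e, cons(e, c)), e), c))), e):
1. g(q(cons(e, cons(g(cons(e, cons(e, c)), e), c))), e)  →  g(cons(e, cons(g(cons(e, cons(e, c)), e), c)), e)   [R3 at 1]
2. g(cons(e, cons(g(cons(e, cons(e, c)), e), c)), e)  →  g(cons(e, cons(e, c)), e)   [R1 at 1.2.1]
3. g(cons(e, cons(e, c)), e)  →  e   [R1 at ε]

no — NF(t₁) = c, NF(t₂) = e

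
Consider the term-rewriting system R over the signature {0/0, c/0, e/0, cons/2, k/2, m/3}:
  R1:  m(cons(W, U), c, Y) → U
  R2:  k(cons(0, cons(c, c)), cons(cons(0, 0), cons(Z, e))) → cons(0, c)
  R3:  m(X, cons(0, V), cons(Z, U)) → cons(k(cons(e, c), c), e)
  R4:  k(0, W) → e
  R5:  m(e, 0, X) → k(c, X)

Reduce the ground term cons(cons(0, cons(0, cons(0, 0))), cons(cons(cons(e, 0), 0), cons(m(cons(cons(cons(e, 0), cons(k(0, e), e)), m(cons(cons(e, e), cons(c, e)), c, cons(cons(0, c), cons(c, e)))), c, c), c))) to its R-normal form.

1. cons(cons(0, cons(0, cons(0, 0))), cons(cons(cons(e, 0), 0), cons(m(cons(cons(cons(e, 0), cons(k(0, e), e)), m(cons(cons(e, e), cons(c, e)), c, cons(cons(0, c), cons(c, e)))), c, c), c)))  →  cons(cons(0, cons(0, cons(0, 0))), cons(cons(cons(e, 0), 0), cons(m(cons(cons(e, e), cons(c, e)), c, cons(cons(0, c), cons(c, e))), c)))   [R1 at 2.2.1]
2. cons(cons(0, cons(0, cons(0, 0))), cons(cons(cons(e, 0), 0), cons(m(cons(cons(e, e), cons(c, e)), c, cons(cons(0, c), cons(c, e))), c)))  →  cons(cons(0, cons(0, cons(0, 0))), cons(cons(cons(e, 0), 0), cons(cons(c, e), c)))   [R1 at 2.2.1]

cons(cons(0, cons(0, cons(0, 0))), cons(cons(cons(e, 0), 0), cons(cons(c, e), c)))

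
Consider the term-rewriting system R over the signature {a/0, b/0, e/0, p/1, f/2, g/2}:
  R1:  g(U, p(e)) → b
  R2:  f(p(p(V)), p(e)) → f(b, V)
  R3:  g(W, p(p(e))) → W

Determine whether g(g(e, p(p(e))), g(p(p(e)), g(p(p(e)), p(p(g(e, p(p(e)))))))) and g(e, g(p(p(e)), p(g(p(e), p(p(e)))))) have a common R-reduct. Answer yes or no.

Reduce t₁ = g(g(e, p(p(e))), g(p(p(e)), g(p(p(e)), p(p(g(e, p(p(e)))))))):
1. g(g(e, p(p(e))), g(p(p(e)), g(p(p(e)), p(p(g(e, p(p(e))))))))  →  g(e, g(p(p(e)), g(p(p(e)), p(p(g(e, p(p(e))))))))   [R3 at 1]
2. g(e, g(p(p(e)), g(p(p(e)), p(p(g(e, p(p(e))))))))  →  g(e, g(p(p(e)), g(p(p(e)), p(p(e)))))   [R3 at 2.2.2.1.1]
3. g(e, g(p(p(e)), g(p(p(e)), p(p(e)))))  →  g(e, g(p(p(e)), p(p(e))))   [R3 at 2.2]
4. g(e, g(p(p(e)), p(p(e))))  →  g(e, p(p(e)))   [R3 at 2]
5. g(e, p(p(e)))  →  e   [R3 at ε]

Reduce t₂ = g(e, g(p(p(e)), p(g(p(e), p(p(e)))))):
1. g(e, g(p(p(e)), p(g(p(e), p(p(e))))))  →  g(e, g(p(p(e)), p(p(e))))   [R3 at 2.2.1]
2. g(e, g(p(p(e)), p(p(e))))  →  g(e, p(p(e)))   [R3 at 2]
3. g(e, p(p(e)))  →  e   [R3 at ε]

yes — NF(t₁) = e, NF(t₂) = e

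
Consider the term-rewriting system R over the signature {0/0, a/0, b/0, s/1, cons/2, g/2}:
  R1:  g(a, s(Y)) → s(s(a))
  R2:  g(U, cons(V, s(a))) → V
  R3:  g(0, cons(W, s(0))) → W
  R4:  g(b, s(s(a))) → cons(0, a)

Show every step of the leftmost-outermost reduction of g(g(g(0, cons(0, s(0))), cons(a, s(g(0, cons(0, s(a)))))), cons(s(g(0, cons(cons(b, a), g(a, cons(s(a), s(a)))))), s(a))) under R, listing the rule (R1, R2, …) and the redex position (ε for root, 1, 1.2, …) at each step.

s(cons(b, a))

1. g(g(g(0, cons(0, s(0))), cons(a, s(g(0, cons(0, s(a)))))), cons(s(g(0, cons(cons(b, a), g(a, cons(s(a), s(a)))))), s(a)))  →  s(g(0, cons(cons(b, a), g(a, cons(s(a), s(a))))))   [R2 at ε]
2. s(g(0, cons(cons(b, a), g(a, cons(s(a), s(a))))))  →  s(g(0, cons(cons(b, a), s(a))))   [R2 at 1.2.2]
3. s(g(0, cons(cons(b, a), s(a))))  →  s(cons(b, a))   [R2 at 1]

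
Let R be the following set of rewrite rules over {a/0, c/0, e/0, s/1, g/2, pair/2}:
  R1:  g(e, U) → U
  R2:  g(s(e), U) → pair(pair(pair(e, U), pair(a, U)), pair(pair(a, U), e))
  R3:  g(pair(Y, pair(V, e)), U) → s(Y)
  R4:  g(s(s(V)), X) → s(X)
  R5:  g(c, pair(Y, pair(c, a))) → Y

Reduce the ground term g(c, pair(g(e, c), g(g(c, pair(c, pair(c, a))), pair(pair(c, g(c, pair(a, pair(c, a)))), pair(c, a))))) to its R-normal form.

1. g(c, pair(g(e, c), g(g(c, pair(c, pair(c, a))), pair(pair(c, g(c, pair(a, pair(c, a)))), pair(c, a)))))  →  g(c, pair(c, g(g(c, pair(c, pair(c, a))), pair(pair(c, g(c, pair(a, pair(c, a)))), pair(c, a)))))   [R1 at 2.1]
2. g(c, pair(c, g(g(c, pair(c, pair(c, a))), pair(pair(c, g(c, pair(a, pair(c, a)))), pair(c, a)))))  →  g(c, pair(c, g(c, pair(pair(c, g(c, pair(a, pair(c, a)))), pair(c, a)))))   [R5 at 2.2.1]
3. g(c, pair(c, g(c, pair(pair(c, g(c, pair(a, pair(c, a)))), pair(c, a)))))  →  g(c, pair(c, pair(c, g(c, pair(a, pair(c, a))))))   [R5 at 2.2]
4. g(c, pair(c, pair(c, g(c, pair(a, pair(c, a))))))  →  g(c, pair(c, pair(c, a)))   [R5 at 2.2.2]
5. g(c, pair(c, pair(c, a)))  →  c   [R5 at ε]

c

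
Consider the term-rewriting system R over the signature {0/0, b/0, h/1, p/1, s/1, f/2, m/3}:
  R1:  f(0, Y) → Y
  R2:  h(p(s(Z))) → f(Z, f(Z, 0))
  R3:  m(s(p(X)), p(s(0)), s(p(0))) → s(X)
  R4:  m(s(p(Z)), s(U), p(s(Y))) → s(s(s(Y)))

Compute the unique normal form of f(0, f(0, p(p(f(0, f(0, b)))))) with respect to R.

p(p(b))

1. f(0, f(0, p(p(f(0, f(0, b))))))  →  f(0, p(p(f(0, f(0, b)))))   [R1 at ε]
2. f(0, p(p(f(0, f(0, b)))))  →  p(p(f(0, f(0, b))))   [R1 at ε]
3. p(p(f(0, f(0, b))))  →  p(p(f(0, b)))   [R1 at 1.1]
4. p(p(f(0, b)))  →  p(p(b))   [R1 at 1.1]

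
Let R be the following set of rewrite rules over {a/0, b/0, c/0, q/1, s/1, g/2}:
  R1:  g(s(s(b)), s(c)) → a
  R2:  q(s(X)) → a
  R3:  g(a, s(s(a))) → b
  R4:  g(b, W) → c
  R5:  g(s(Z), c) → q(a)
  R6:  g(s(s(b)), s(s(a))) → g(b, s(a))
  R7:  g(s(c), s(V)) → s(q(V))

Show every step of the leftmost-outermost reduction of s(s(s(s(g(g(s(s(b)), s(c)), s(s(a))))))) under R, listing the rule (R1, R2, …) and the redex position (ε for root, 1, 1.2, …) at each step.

1. s(s(s(s(g(g(s(s(b)), s(c)), s(s(a)))))))  →  s(s(s(s(g(a, s(s(a)))))))   [R1 at 1.1.1.1.1]
2. s(s(s(s(g(a, s(s(a)))))))  →  s(s(s(s(b))))   [R3 at 1.1.1.1]

s(s(s(s(b))))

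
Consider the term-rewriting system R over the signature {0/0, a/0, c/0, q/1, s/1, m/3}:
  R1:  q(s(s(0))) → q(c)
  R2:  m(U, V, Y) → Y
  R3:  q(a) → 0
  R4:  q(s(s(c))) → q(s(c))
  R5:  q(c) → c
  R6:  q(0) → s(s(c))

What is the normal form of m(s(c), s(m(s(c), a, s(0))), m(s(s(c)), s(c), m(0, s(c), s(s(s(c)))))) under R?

s(s(s(c)))

1. m(s(c), s(m(s(c), a, s(0))), m(s(s(c)), s(c), m(0, s(c), s(s(s(c))))))  →  m(s(s(c)), s(c), m(0, s(c), s(s(s(c)))))   [R2 at ε]
2. m(s(s(c)), s(c), m(0, s(c), s(s(s(c)))))  →  m(0, s(c), s(s(s(c))))   [R2 at ε]
3. m(0, s(c), s(s(s(c))))  →  s(s(s(c)))   [R2 at ε]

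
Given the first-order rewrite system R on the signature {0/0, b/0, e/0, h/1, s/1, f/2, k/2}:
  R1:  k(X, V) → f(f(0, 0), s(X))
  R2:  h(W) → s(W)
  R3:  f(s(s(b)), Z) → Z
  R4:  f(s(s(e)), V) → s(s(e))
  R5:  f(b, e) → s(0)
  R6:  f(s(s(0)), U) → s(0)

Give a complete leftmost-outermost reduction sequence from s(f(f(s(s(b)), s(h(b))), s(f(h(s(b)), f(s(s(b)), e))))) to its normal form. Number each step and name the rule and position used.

1. s(f(f(s(s(b)), s(h(b))), s(f(h(s(b)), f(s(s(b)), e)))))  →  s(f(s(h(b)), s(f(h(s(b)), f(s(s(b)), e)))))   [R3 at 1.1]
2. s(f(s(h(b)), s(f(h(s(b)), f(s(s(b)), e)))))  →  s(f(s(s(b)), s(f(h(s(b)), f(s(s(b)), e)))))   [R2 at 1.1.1]
3. s(f(s(s(b)), s(f(h(s(b)), f(s(s(b)), e)))))  →  s(s(f(h(s(b)), f(s(s(b)), e))))   [R3 at 1]
4. s(s(f(h(s(b)), f(s(s(b)), e))))  →  s(s(f(s(s(b)), f(s(s(b)), e))))   [R2 at 1.1.1]
5. s(s(f(s(s(b)), f(s(s(b)), e))))  →  s(s(f(s(s(b)), e)))   [R3 at 1.1]
6. s(s(f(s(s(b)), e)))  →  s(s(e))   [R3 at 1.1]

s(s(e))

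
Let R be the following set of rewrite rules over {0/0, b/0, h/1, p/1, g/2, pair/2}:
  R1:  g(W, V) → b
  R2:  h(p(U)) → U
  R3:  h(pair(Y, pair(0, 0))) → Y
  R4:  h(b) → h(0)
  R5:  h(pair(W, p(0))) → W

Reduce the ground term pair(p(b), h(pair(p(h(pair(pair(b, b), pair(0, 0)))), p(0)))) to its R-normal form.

1. pair(p(b), h(pair(p(h(pair(pair(b, b), pair(0, 0)))), p(0))))  →  pair(p(b), p(h(pair(pair(b, b), pair(0, 0)))))   [R5 at 2]
2. pair(p(b), p(h(pair(pair(b, b), pair(0, 0)))))  →  pair(p(b), p(pair(b, b)))   [R3 at 2.1]

pair(p(b), p(pair(b, b)))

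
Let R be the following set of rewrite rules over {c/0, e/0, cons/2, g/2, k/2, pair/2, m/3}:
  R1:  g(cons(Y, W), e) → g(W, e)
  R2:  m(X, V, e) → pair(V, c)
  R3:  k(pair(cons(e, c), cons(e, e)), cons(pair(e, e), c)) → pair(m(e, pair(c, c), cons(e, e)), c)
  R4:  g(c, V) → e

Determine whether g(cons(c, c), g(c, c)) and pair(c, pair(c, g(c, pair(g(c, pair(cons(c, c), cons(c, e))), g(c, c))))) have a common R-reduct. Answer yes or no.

no — NF(t₁) = e, NF(t₂) = pair(c, pair(c, e))

Reduce t₁ = g(cons(c, c), g(c, c)):
1. g(cons(c, c), g(c, c))  →  g(cons(c, c), e)   [R4 at 2]
2. g(cons(c, c), e)  →  g(c, e)   [R1 at ε]
3. g(c, e)  →  e   [R4 at ε]

Reduce t₂ = pair(c, pair(c, g(c, pair(g(c, pair(cons(c, c), cons(c, e))), g(c, c))))):
1. pair(c, pair(c, g(c, pair(g(c, pair(cons(c, c), cons(c, e))), g(c, c)))))  →  pair(c, pair(c, e))   [R4 at 2.2]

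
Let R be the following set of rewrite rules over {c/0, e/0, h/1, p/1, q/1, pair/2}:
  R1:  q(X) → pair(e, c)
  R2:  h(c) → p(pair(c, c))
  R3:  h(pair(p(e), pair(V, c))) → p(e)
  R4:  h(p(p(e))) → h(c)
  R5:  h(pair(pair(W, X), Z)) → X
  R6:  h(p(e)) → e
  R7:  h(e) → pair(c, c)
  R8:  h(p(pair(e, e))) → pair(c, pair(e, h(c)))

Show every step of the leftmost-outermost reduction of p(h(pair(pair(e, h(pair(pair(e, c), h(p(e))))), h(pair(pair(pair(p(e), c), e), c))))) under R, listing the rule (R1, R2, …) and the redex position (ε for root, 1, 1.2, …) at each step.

1. p(h(pair(pair(e, h(pair(pair(e, c), h(p(e))))), h(pair(pair(pair(p(e), c), e), c)))))  →  p(h(pair(pair(e, c), h(p(e)))))   [R5 at 1]
2. p(h(pair(pair(e, c), h(p(e)))))  →  p(c)   [R5 at 1]

p(c)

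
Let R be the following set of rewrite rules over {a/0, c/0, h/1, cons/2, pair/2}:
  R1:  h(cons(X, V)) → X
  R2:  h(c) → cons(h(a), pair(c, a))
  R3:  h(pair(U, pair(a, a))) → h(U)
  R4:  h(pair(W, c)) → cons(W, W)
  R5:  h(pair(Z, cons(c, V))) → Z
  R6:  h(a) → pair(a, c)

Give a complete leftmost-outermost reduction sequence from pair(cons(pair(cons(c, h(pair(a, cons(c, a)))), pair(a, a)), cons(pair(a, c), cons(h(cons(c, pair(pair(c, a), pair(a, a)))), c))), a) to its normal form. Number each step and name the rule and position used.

1. pair(cons(pair(cons(c, h(pair(a, cons(c, a)))), pair(a, a)), cons(pair(a, c), cons(h(cons(c, pair(pair(c, a), pair(a, a)))), c))), a)  →  pair(cons(pair(cons(c, a), pair(a, a)), cons(pair(a, c), cons(h(cons(c, pair(pair(c, a), pair(a, a)))), c))), a)   [R5 at 1.1.1.2]
2. pair(cons(pair(cons(c, a), pair(a, a)), cons(pair(a, c), cons(h(cons(c, pair(pair(c, a), pair(a, a)))), c))), a)  →  pair(cons(pair(cons(c, a), pair(a, a)), cons(pair(a, c), cons(c, c))), a)   [R1 at 1.2.2.1]

pair(cons(pair(cons(c, a), pair(a, a)), cons(pair(a, c), cons(c, c))), a)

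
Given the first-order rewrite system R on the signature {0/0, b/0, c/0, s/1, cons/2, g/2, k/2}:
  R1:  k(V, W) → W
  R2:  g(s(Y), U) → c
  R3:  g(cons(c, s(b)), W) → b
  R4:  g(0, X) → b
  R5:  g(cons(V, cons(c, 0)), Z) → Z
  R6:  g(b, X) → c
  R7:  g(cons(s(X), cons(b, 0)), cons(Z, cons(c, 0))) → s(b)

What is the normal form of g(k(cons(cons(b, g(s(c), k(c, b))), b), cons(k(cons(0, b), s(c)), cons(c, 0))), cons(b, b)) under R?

cons(b, b)

1. g(k(cons(cons(b, g(s(c), k(c, b))), b), cons(k(cons(0, b), s(c)), cons(c, 0))), cons(b, b))  →  g(cons(k(cons(0, b), s(c)), cons(c, 0)), cons(b, b))   [R1 at 1]
2. g(cons(k(cons(0, b), s(c)), cons(c, 0)), cons(b, b))  →  cons(b, b)   [R5 at ε]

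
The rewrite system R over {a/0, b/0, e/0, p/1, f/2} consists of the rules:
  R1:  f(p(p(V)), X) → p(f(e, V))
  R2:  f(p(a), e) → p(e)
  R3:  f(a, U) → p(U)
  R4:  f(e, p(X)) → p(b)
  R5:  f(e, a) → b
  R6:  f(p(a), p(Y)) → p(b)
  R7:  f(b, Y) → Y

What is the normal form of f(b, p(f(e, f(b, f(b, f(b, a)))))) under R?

1. f(b, p(f(e, f(b, f(b, f(b, a))))))  →  p(f(e, f(b, f(b, f(b, a)))))   [R7 at ε]
2. p(f(e, f(b, f(b, f(b, a)))))  →  p(f(e, f(b, f(b, a))))   [R7 at 1.2]
3. p(f(e, f(b, f(b, a))))  →  p(f(e, f(b, a)))   [R7 at 1.2]
4. p(f(e, f(b, a)))  →  p(f(e, a))   [R7 at 1.2]
5. p(f(e, a))  →  p(b)   [R5 at 1]

p(b)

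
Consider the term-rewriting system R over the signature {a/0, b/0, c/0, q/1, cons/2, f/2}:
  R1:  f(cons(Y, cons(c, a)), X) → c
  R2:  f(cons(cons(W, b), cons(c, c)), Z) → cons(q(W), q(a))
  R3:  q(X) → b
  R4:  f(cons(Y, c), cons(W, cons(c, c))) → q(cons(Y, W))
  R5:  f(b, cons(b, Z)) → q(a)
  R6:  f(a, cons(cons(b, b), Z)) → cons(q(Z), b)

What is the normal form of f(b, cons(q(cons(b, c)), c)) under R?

1. f(b, cons(q(cons(b, c)), c))  →  f(b, cons(b, c))   [R3 at 2.1]
2. f(b, cons(b, c))  →  q(a)   [R5 at ε]
3. q(a)  →  b   [R3 at ε]

b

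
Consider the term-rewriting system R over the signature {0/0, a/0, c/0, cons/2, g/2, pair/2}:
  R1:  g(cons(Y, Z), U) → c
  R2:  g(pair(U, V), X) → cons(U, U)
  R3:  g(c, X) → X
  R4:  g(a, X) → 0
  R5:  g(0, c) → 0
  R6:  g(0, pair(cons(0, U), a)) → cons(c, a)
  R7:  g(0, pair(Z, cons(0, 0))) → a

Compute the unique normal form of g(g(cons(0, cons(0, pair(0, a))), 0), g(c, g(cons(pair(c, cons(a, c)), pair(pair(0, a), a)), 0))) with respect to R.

1. g(g(cons(0, cons(0, pair(0, a))), 0), g(c, g(cons(pair(c, cons(a, c)), pair(pair(0, a), a)), 0)))  →  g(c, g(c, g(cons(pair(c, cons(a, c)), pair(pair(0, a), a)), 0)))   [R1 at 1]
2. g(c, g(c, g(cons(pair(c, cons(a, c)), pair(pair(0, a), a)), 0)))  →  g(c, g(cons(pair(c, cons(a, c)), pair(pair(0, a), a)), 0))   [R3 at ε]
3. g(c, g(cons(pair(c, cons(a, c)), pair(pair(0, a), a)), 0))  →  g(cons(pair(c, cons(a, c)), pair(pair(0, a), a)), 0)   [R3 at ε]
4. g(cons(pair(c, cons(a, c)), pair(pair(0, a), a)), 0)  →  c   [R1 at ε]

c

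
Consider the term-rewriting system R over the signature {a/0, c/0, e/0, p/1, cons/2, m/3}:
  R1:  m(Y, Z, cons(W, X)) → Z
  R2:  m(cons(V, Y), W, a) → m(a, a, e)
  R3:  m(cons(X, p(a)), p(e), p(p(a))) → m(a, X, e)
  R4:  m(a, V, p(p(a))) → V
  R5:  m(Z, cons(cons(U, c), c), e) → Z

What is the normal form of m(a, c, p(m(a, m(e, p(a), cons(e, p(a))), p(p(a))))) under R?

c

1. m(a, c, p(m(a, m(e, p(a), cons(e, p(a))), p(p(a)))))  →  m(a, c, p(m(e, p(a), cons(e, p(a)))))   [R4 at 3.1]
2. m(a, c, p(m(e, p(a), cons(e, p(a)))))  →  m(a, c, p(p(a)))   [R1 at 3.1]
3. m(a, c, p(p(a)))  →  c   [R4 at ε]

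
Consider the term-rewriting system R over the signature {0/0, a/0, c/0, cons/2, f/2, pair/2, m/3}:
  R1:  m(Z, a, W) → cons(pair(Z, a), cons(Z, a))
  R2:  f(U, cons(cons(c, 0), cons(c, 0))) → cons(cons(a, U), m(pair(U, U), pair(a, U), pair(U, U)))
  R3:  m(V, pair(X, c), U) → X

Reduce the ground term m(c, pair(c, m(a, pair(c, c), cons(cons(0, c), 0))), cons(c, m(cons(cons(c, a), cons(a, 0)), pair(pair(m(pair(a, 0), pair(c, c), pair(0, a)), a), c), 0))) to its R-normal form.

c

1. m(c, pair(c, m(a, pair(c, c), cons(cons(0, c), 0))), cons(c, m(cons(cons(c, a), cons(a, 0)), pair(pair(m(pair(a, 0), pair(c, c), pair(0, a)), a), c), 0)))  →  m(c, pair(c, c), cons(c, m(cons(cons(c, a), cons(a, 0)), pair(pair(m(pair(a, 0), pair(c, c), pair(0, a)), a), c), 0)))   [R3 at 2.2]
2. m(c, pair(c, c), cons(c, m(cons(cons(c, a), cons(a, 0)), pair(pair(m(pair(a, 0), pair(c, c), pair(0, a)), a), c), 0)))  →  c   [R3 at ε]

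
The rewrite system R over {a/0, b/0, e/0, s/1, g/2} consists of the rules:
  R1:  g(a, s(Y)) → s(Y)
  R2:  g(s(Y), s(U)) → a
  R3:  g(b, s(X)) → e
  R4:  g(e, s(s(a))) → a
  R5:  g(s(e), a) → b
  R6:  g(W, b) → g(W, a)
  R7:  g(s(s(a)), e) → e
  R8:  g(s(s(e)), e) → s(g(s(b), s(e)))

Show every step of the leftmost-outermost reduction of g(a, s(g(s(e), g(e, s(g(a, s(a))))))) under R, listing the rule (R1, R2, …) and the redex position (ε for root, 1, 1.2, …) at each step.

1. g(a, s(g(s(e), g(e, s(g(a, s(a)))))))  →  s(g(s(e), g(e, s(g(a, s(a))))))   [R1 at ε]
2. s(g(s(e), g(e, s(g(a, s(a))))))  →  s(g(s(e), g(e, s(s(a)))))   [R1 at 1.2.2.1]
3. s(g(s(e), g(e, s(s(a)))))  →  s(g(s(e), a))   [R4 at 1.2]
4. s(g(s(e), a))  →  s(b)   [R5 at 1]

s(b)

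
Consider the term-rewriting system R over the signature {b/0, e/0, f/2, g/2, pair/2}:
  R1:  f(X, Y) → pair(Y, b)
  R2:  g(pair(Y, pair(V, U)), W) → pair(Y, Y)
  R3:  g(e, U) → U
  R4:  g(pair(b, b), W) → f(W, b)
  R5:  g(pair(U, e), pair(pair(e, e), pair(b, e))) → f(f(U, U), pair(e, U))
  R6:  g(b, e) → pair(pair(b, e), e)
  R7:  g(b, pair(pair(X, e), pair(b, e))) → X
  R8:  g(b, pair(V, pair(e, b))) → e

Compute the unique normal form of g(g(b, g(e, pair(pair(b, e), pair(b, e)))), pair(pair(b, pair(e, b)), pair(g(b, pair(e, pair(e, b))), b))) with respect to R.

e

1. g(g(b, g(e, pair(pair(b, e), pair(b, e)))), pair(pair(b, pair(e, b)), pair(g(b, pair(e, pair(e, b))), b)))  →  g(g(b, pair(pair(b, e), pair(b, e))), pair(pair(b, pair(e, b)), pair(g(b, pair(e, pair(e, b))), b)))   [R3 at 1.2]
2. g(g(b, pair(pair(b, e), pair(b, e))), pair(pair(b, pair(e, b)), pair(g(b, pair(e, pair(e, b))), b)))  →  g(b, pair(pair(b, pair(e, b)), pair(g(b, pair(e, pair(e, b))), b)))   [R7 at 1]
3. g(b, pair(pair(b, pair(e, b)), pair(g(b, pair(e, pair(e, b))), b)))  →  g(b, pair(pair(b, pair(e, b)), pair(e, b)))   [R8 at 2.2.1]
4. g(b, pair(pair(b, pair(e, b)), pair(e, b)))  →  e   [R8 at ε]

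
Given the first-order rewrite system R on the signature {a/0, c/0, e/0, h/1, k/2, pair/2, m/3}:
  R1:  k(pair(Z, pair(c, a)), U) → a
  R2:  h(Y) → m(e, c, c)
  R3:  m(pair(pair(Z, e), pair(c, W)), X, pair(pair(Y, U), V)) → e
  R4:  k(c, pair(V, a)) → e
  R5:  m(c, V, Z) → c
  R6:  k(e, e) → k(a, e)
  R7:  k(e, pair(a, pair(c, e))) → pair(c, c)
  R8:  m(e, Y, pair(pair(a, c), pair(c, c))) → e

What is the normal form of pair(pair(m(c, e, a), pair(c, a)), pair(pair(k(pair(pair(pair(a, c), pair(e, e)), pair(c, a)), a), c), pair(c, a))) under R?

1. pair(pair(m(c, e, a), pair(c, a)), pair(pair(k(pair(pair(pair(a, c), pair(e, e)), pair(c, a)), a), c), pair(c, a)))  →  pair(pair(c, pair(c, a)), pair(pair(k(pair(pair(pair(a, c), pair(e, e)), pair(c, a)), a), c), pair(c, a)))   [R5 at 1.1]
2. pair(pair(c, pair(c, a)), pair(pair(k(pair(pair(pair(a, c), pair(e, e)), pair(c, a)), a), c), pair(c, a)))  →  pair(pair(c, pair(c, a)), pair(pair(a, c), pair(c, a)))   [R1 at 2.1.1]

pair(pair(c, pair(c, a)), pair(pair(a, c), pair(c, a)))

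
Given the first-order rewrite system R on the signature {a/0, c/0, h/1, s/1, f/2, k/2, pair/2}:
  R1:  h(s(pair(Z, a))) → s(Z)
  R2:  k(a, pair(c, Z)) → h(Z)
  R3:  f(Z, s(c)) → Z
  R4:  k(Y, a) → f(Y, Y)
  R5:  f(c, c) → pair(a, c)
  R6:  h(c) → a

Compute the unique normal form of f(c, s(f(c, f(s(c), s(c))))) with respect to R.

1. f(c, s(f(c, f(s(c), s(c)))))  →  f(c, s(f(c, s(c))))   [R3 at 2.1.2]
2. f(c, s(f(c, s(c))))  →  f(c, s(c))   [R3 at 2.1]
3. f(c, s(c))  →  c   [R3 at ε]

c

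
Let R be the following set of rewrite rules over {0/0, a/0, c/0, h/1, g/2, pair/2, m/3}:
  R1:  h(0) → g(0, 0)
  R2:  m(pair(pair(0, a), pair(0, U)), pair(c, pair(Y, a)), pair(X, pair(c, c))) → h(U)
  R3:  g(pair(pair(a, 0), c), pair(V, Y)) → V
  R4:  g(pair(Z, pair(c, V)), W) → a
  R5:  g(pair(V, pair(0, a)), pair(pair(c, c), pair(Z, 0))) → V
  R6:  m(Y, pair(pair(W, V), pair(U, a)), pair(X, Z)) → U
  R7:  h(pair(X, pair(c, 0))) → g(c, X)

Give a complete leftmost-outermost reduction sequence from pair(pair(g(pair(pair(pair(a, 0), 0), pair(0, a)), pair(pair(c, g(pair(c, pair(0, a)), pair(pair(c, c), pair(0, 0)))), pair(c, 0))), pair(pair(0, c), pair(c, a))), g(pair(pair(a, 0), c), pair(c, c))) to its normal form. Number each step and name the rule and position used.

pair(pair(pair(pair(a, 0), 0), pair(pair(0, c), pair(c, a))), c)

1. pair(pair(g(pair(pair(pair(a, 0), 0), pair(0, a)), pair(pair(c, g(pair(c, pair(0, a)), pair(pair(c, c), pair(0, 0)))), pair(c, 0))), pair(pair(0, c), pair(c, a))), g(pair(pair(a, 0), c), pair(c, c)))  →  pair(pair(g(pair(pair(pair(a, 0), 0), pair(0, a)), pair(pair(c, c), pair(c, 0))), pair(pair(0, c), pair(c, a))), g(pair(pair(a, 0), c), pair(c, c)))   [R5 at 1.1.2.1.2]
2. pair(pair(g(pair(pair(pair(a, 0), 0), pair(0, a)), pair(pair(c, c), pair(c, 0))), pair(pair(0, c), pair(c, a))), g(pair(pair(a, 0), c), pair(c, c)))  →  pair(pair(pair(pair(a, 0), 0), pair(pair(0, c), pair(c, a))), g(pair(pair(a, 0), c), pair(c, c)))   [R5 at 1.1]
3. pair(pair(pair(pair(a, 0), 0), pair(pair(0, c), pair(c, a))), g(pair(pair(a, 0), c), pair(c, c)))  →  pair(pair(pair(pair(a, 0), 0), pair(pair(0, c), pair(c, a))), c)   [R3 at 2]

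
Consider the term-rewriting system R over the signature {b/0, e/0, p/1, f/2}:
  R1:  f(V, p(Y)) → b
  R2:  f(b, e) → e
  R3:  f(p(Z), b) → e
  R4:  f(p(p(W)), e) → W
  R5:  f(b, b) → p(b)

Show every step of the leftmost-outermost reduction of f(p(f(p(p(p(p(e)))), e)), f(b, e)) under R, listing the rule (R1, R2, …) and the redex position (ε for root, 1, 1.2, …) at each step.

p(e)

1. f(p(f(p(p(p(p(e)))), e)), f(b, e))  →  f(p(p(p(e))), f(b, e))   [R4 at 1.1]
2. f(p(p(p(e))), f(b, e))  →  f(p(p(p(e))), e)   [R2 at 2]
3. f(p(p(p(e))), e)  →  p(e)   [R4 at ε]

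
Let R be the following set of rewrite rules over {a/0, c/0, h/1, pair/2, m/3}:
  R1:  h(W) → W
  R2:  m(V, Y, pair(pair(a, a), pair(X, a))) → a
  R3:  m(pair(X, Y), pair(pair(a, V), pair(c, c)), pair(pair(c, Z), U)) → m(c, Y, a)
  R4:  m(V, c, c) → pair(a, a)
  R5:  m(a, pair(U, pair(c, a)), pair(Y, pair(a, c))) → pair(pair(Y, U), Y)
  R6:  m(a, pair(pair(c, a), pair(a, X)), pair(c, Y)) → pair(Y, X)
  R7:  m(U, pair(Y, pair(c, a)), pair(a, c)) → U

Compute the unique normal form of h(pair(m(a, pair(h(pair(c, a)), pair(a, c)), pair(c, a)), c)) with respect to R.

1. h(pair(m(a, pair(h(pair(c, a)), pair(a, c)), pair(c, a)), c))  →  pair(m(a, pair(h(pair(c, a)), pair(a, c)), pair(c, a)), c)   [R1 at ε]
2. pair(m(a, pair(h(pair(c, a)), pair(a, c)), pair(c, a)), c)  →  pair(m(a, pair(pair(c, a), pair(a, c)), pair(c, a)), c)   [R1 at 1.2.1]
3. pair(m(a, pair(pair(c, a), pair(a, c)), pair(c, a)), c)  →  pair(pair(a, c), c)   [R6 at 1]

pair(pair(a, c), c)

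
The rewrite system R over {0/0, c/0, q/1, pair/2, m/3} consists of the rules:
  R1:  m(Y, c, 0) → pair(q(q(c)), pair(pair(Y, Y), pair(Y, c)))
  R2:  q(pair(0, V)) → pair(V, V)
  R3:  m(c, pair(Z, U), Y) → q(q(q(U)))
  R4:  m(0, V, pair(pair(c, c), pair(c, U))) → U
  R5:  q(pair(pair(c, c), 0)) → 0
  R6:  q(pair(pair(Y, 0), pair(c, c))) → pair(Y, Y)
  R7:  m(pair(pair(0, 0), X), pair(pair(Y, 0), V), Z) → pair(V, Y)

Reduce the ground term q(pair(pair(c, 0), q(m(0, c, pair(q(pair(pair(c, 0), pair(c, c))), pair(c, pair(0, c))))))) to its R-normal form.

pair(c, c)

1. q(pair(pair(c, 0), q(m(0, c, pair(q(pair(pair(c, 0), pair(c, c))), pair(c, pair(0, c)))))))  →  q(pair(pair(c, 0), q(m(0, c, pair(pair(c, c), pair(c, pair(0, c)))))))   [R6 at 1.2.1.3.1]
2. q(pair(pair(c, 0), q(m(0, c, pair(pair(c, c), pair(c, pair(0, c)))))))  →  q(pair(pair(c, 0), q(pair(0, c))))   [R4 at 1.2.1]
3. q(pair(pair(c, 0), q(pair(0, c))))  →  q(pair(pair(c, 0), pair(c, c)))   [R2 at 1.2]
4. q(pair(pair(c, 0), pair(c, c)))  →  pair(c, c)   [R6 at ε]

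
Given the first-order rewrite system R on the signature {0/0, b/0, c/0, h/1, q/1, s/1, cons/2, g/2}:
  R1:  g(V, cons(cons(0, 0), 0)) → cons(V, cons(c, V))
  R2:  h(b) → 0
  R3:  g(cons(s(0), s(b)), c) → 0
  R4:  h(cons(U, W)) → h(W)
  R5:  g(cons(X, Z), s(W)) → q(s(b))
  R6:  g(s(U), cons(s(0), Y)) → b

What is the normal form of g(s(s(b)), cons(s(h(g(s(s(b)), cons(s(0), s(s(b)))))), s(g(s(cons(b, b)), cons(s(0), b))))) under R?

b

1. g(s(s(b)), cons(s(h(g(s(s(b)), cons(s(0), s(s(b)))))), s(g(s(cons(b, b)), cons(s(0), b)))))  →  g(s(s(b)), cons(s(h(b)), s(g(s(cons(b, b)), cons(s(0), b)))))   [R6 at 2.1.1.1]
2. g(s(s(b)), cons(s(h(b)), s(g(s(cons(b, b)), cons(s(0), b)))))  →  g(s(s(b)), cons(s(0), s(g(s(cons(b, b)), cons(s(0), b)))))   [R2 at 2.1.1]
3. g(s(s(b)), cons(s(0), s(g(s(cons(b, b)), cons(s(0), b)))))  →  b   [R6 at ε]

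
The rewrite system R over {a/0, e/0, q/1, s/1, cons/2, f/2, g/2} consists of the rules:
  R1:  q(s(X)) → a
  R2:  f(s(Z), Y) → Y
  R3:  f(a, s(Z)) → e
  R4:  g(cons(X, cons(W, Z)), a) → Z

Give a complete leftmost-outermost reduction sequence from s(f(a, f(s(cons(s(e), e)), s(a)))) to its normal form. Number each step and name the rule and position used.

s(e)

1. s(f(a, f(s(cons(s(e), e)), s(a))))  →  s(f(a, s(a)))   [R2 at 1.2]
2. s(f(a, s(a)))  →  s(e)   [R3 at 1]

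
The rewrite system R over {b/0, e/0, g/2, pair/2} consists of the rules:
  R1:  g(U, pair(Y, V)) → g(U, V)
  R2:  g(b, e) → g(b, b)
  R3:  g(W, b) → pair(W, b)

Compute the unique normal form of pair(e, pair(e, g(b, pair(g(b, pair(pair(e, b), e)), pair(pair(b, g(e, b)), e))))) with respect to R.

pair(e, pair(e, pair(b, b)))

1. pair(e, pair(e, g(b, pair(g(b, pair(pair(e, b), e)), pair(pair(b, g(e, b)), e)))))  →  pair(e, pair(e, g(b, pair(pair(b, g(e, b)), e))))   [R1 at 2.2]
2. pair(e, pair(e, g(b, pair(pair(b, g(e, b)), e))))  →  pair(e, pair(e, g(b, e)))   [R1 at 2.2]
3. pair(e, pair(e, g(b, e)))  →  pair(e, pair(e, g(b, b)))   [R2 at 2.2]
4. pair(e, pair(e, g(b, b)))  →  pair(e, pair(e, pair(b, b)))   [R3 at 2.2]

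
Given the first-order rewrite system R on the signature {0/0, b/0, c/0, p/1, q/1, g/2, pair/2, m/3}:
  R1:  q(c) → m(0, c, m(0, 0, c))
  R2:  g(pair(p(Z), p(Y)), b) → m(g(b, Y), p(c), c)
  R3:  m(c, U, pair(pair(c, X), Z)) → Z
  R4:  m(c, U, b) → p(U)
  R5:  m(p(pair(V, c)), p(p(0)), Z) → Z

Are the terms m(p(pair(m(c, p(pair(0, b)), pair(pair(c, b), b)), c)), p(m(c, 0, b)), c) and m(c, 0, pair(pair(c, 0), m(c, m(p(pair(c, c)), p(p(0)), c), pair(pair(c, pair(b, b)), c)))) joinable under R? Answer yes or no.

yes — NF(t₁) = c, NF(t₂) = c

Reduce t₁ = m(p(pair(m(c, p(pair(0, b)), pair(pair(c, b), b)), c)), p(m(c, 0, b)), c):
1. m(p(pair(m(c, p(pair(0, b)), pair(pair(c, b), b)), c)), p(m(c, 0, b)), c)  →  m(p(pair(b, c)), p(m(c, 0, b)), c)   [R3 at 1.1.1]
2. m(p(pair(b, c)), p(m(c, 0, b)), c)  →  m(p(pair(b, c)), p(p(0)), c)   [R4 at 2.1]
3. m(p(pair(b, c)), p(p(0)), c)  →  c   [R5 at ε]

Reduce t₂ = m(c, 0, pair(pair(c, 0), m(c, m(p(pair(c, c)), p(p(0)), c), pair(pair(c, pair(b, b)), c)))):
1. m(c, 0, pair(pair(c, 0), m(c, m(p(pair(c, c)), p(p(0)), c), pair(pair(c, pair(b, b)), c))))  →  m(c, m(p(pair(c, c)), p(p(0)), c), pair(pair(c, pair(b, b)), c))   [R3 at ε]
2. m(c, m(p(pair(c, c)), p(p(0)), c), pair(pair(c, pair(b, b)), c))  →  c   [R3 at ε]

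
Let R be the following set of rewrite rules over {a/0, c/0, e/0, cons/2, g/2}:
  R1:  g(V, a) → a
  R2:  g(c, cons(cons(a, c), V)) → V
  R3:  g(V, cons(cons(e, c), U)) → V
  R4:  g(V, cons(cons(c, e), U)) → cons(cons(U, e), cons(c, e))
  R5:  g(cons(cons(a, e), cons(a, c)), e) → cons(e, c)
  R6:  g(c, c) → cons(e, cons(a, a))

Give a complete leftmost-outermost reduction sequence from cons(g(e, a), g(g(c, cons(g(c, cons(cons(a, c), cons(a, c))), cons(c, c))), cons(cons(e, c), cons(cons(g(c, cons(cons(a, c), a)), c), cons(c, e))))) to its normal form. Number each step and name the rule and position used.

1. cons(g(e, a), g(g(c, cons(g(c, cons(cons(a, c), cons(a, c))), cons(c, c))), cons(cons(e, c), cons(cons(g(c, cons(cons(a, c), a)), c), cons(c, e)))))  →  cons(a, g(g(c, cons(g(c, cons(cons(a, c), cons(a, c))), cons(c, c))), cons(cons(e, c), cons(cons(g(c, cons(cons(a, c), a)), c), cons(c, e)))))   [R1 at 1]
2. cons(a, g(g(c, cons(g(c, cons(cons(a, c), cons(a, c))), cons(c, c))), cons(cons(e, c), cons(cons(g(c, cons(cons(a, c), a)), c), cons(c, e)))))  →  cons(a, g(c, cons(g(c, cons(cons(a, c), cons(a, c))), cons(c, c))))   [R3 at 2]
3. cons(a, g(c, cons(g(c, cons(cons(a, c), cons(a, c))), cons(c, c))))  →  cons(a, g(c, cons(cons(a, c), cons(c, c))))   [R2 at 2.2.1]
4. cons(a, g(c, cons(cons(a, c), cons(c, c))))  →  cons(a, cons(c, c))   [R2 at 2]

cons(a, cons(c, c))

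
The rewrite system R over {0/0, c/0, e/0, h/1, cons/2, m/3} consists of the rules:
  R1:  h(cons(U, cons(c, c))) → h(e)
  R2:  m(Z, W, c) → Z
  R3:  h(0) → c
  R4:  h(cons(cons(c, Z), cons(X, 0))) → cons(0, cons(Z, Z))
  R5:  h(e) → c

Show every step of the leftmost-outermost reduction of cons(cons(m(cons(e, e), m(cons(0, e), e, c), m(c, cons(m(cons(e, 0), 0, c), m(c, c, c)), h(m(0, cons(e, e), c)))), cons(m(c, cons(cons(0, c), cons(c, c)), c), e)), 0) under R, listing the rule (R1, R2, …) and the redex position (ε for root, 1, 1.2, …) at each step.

cons(cons(cons(e, e), cons(c, e)), 0)

1. cons(cons(m(cons(e, e), m(cons(0, e), e, c), m(c, cons(m(cons(e, 0), 0, c), m(c, c, c)), h(m(0, cons(e, e), c)))), cons(m(c, cons(cons(0, c), cons(c, c)), c), e)), 0)  →  cons(cons(m(cons(e, e), cons(0, e), m(c, cons(m(cons(e, 0), 0, c), m(c, c, c)), h(m(0, cons(e, e), c)))), cons(m(c, cons(cons(0, c), cons(c, c)), c), e)), 0)   [R2 at 1.1.2]
2. cons(cons(m(cons(e, e), cons(0, e), m(c, cons(m(cons(e, 0), 0, c), m(c, c, c)), h(m(0, cons(e, e), c)))), cons(m(c, cons(cons(0, c), cons(c, c)), c), e)), 0)  →  cons(cons(m(cons(e, e), cons(0, e), m(c, cons(cons(e, 0), m(c, c, c)), h(m(0, cons(e, e), c)))), cons(m(c, cons(cons(0, c), cons(c, c)), c), e)), 0)   [R2 at 1.1.3.2.1]
3. cons(cons(m(cons(e, e), cons(0, e), m(c, cons(cons(e, 0), m(c, c, c)), h(m(0, cons(e, e), c)))), cons(m(c, cons(cons(0, c), cons(c, c)), c), e)), 0)  →  cons(cons(m(cons(e, e), cons(0, e), m(c, cons(cons(e, 0), c), h(m(0, cons(e, e), c)))), cons(m(c, cons(cons(0, c), cons(c, c)), c), e)), 0)   [R2 at 1.1.3.2.2]
4. cons(cons(m(cons(e, e), cons(0, e), m(c, cons(cons(e, 0), c), h(m(0, cons(e, e), c)))), cons(m(c, cons(cons(0, c), cons(c, c)), c), e)), 0)  →  cons(cons(m(cons(e, e), cons(0, e), m(c, cons(cons(e, 0), c), h(0))), cons(m(c, cons(cons(0, c), cons(c, c)), c), e)), 0)   [R2 at 1.1.3.3.1]
5. cons(cons(m(cons(e, e), cons(0, e), m(c, cons(cons(e, 0), c), h(0))), cons(m(c, cons(cons(0, c), cons(c, c)), c), e)), 0)  →  cons(cons(m(cons(e, e), cons(0, e), m(c, cons(cons(e, 0), c), c)), cons(m(c, cons(cons(0, c), cons(c, c)), c), e)), 0)   [R3 at 1.1.3.3]
6. cons(cons(m(cons(e, e), cons(0, e), m(c, cons(cons(e, 0), c), c)), cons(m(c, cons(cons(0, c), cons(c, c)), c), e)), 0)  →  cons(cons(m(cons(e, e), cons(0, e), c), cons(m(c, cons(cons(0, c), cons(c, c)), c), e)), 0)   [R2 at 1.1.3]
7. cons(cons(m(cons(e, e), cons(0, e), c), cons(m(c, cons(cons(0, c), cons(c, c)), c), e)), 0)  →  cons(cons(cons(e, e), cons(m(c, cons(cons(0, c), cons(c, c)), c), e)), 0)   [R2 at 1.1]
8. cons(cons(cons(e, e), cons(m(c, cons(cons(0, c), cons(c, c)), c), e)), 0)  →  cons(cons(cons(e, e), cons(c, e)), 0)   [R2 at 1.2.1]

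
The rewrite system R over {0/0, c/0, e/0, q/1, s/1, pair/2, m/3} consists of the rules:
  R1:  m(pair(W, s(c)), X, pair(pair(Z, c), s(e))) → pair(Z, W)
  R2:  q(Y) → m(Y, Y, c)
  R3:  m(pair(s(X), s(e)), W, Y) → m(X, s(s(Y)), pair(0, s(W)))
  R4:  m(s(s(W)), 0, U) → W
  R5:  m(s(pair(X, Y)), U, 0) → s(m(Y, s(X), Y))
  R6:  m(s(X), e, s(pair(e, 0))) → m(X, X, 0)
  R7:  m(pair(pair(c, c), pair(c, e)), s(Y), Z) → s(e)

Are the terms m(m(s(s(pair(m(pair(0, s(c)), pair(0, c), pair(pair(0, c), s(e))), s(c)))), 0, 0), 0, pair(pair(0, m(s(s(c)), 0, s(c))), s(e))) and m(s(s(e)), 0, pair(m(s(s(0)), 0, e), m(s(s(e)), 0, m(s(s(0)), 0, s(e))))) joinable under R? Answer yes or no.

Reduce t₁ = m(m(s(s(pair(m(pair(0, s(c)), pair(0, c), pair(pair(0, c), s(e))), s(c)))), 0, 0), 0, pair(pair(0, m(s(s(c)), 0, s(c))), s(e))):
1. m(m(s(s(pair(m(pair(0, s(c)), pair(0, c), pair(pair(0, c), s(e))), s(c)))), 0, 0), 0, pair(pair(0, m(s(s(c)), 0, s(c))), s(e)))  →  m(pair(m(pair(0, s(c)), pair(0, c), pair(pair(0, c), s(e))), s(c)), 0, pair(pair(0, m(s(s(c)), 0, s(c))), s(e)))   [R4 at 1]
2. m(pair(m(pair(0, s(c)), pair(0, c), pair(pair(0, c), s(e))), s(c)), 0, pair(pair(0, m(s(s(c)), 0, s(c))), s(e)))  →  m(pair(pair(0, 0), s(c)), 0, pair(pair(0, m(s(s(c)), 0, s(c))), s(e)))   [R1 at 1.1]
3. m(pair(pair(0, 0), s(c)), 0, pair(pair(0, m(s(s(c)), 0, s(c))), s(e)))  →  m(pair(pair(0, 0), s(c)), 0, pair(pair(0, c), s(e)))   [R4 at 3.1.2]
4. m(pair(pair(0, 0), s(c)), 0, pair(pair(0, c), s(e)))  →  pair(0, pair(0, 0))   [R1 at ε]

Reduce t₂ = m(s(s(e)), 0, pair(m(s(s(0)), 0, e), m(s(s(e)), 0, m(s(s(0)), 0, s(e))))):
1. m(s(s(e)), 0, pair(m(s(s(0)), 0, e), m(s(s(e)), 0, m(s(s(0)), 0, s(e)))))  →  e   [R4 at ε]

no — NF(t₁) = pair(0, pair(0, 0)), NF(t₂) = e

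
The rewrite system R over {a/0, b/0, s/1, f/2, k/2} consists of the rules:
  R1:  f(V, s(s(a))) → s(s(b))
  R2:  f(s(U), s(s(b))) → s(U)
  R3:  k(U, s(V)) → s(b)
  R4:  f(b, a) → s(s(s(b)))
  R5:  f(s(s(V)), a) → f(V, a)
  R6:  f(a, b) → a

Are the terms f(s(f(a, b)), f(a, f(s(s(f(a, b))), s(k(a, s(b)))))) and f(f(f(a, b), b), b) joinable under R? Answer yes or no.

no — NF(t₁) = s(a), NF(t₂) = a

Reduce t₁ = f(s(f(a, b)), f(a, f(s(s(f(a, b))), s(k(a, s(b)))))):
1. f(s(f(a, b)), f(a, f(s(s(f(a, b))), s(k(a, s(b))))))  →  f(s(a), f(a, f(s(s(f(a, b))), s(k(a, s(b))))))   [R6 at 1.1]
2. f(s(a), f(a, f(s(s(f(a, b))), s(k(a, s(b))))))  →  f(s(a), f(a, f(s(s(a)), s(k(a, s(b))))))   [R6 at 2.2.1.1.1]
3. f(s(a), f(a, f(s(s(a)), s(k(a, s(b))))))  →  f(s(a), f(a, f(s(s(a)), s(s(b)))))   [R3 at 2.2.2.1]
4. f(s(a), f(a, f(s(s(a)), s(s(b)))))  →  f(s(a), f(a, s(s(a))))   [R2 at 2.2]
5. f(s(a), f(a, s(s(a))))  →  f(s(a), s(s(b)))   [R1 at 2]
6. f(s(a), s(s(b)))  →  s(a)   [R2 at ε]

Reduce t₂ = f(f(f(a, b), b), b):
1. f(f(f(a, b), b), b)  →  f(f(a, b), b)   [R6 at 1.1]
2. f(f(a, b), b)  →  f(a, b)   [R6 at 1]
3. f(a, b)  →  a   [R6 at ε]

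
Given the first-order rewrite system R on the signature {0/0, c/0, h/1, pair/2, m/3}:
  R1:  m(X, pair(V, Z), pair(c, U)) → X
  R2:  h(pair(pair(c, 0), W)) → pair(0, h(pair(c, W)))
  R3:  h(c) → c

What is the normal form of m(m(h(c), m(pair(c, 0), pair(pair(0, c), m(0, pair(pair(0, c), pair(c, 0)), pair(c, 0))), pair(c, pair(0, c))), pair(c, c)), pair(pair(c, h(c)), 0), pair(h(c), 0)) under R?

c

1. m(m(h(c), m(pair(c, 0), pair(pair(0, c), m(0, pair(pair(0, c), pair(c, 0)), pair(c, 0))), pair(c, pair(0, c))), pair(c, c)), pair(pair(c, h(c)), 0), pair(h(c), 0))  →  m(m(c, m(pair(c, 0), pair(pair(0, c), m(0, pair(pair(0, c), pair(c, 0)), pair(c, 0))), pair(c, pair(0, c))), pair(c, c)), pair(pair(c, h(c)), 0), pair(h(c), 0))   [R3 at 1.1]
2. m(m(c, m(pair(c, 0), pair(pair(0, c), m(0, pair(pair(0, c), pair(c, 0)), pair(c, 0))), pair(c, pair(0, c))), pair(c, c)), pair(pair(c, h(c)), 0), pair(h(c), 0))  →  m(m(c, pair(c, 0), pair(c, c)), pair(pair(c, h(c)), 0), pair(h(c), 0))   [R1 at 1.2]
3. m(m(c, pair(c, 0), pair(c, c)), pair(pair(c, h(c)), 0), pair(h(c), 0))  →  m(c, pair(pair(c, h(c)), 0), pair(h(c), 0))   [R1 at 1]
4. m(c, pair(pair(c, h(c)), 0), pair(h(c), 0))  →  m(c, pair(pair(c, c), 0), pair(h(c), 0))   [R3 at 2.1.2]
5. m(c, pair(pair(c, c), 0), pair(h(c), 0))  →  m(c, pair(pair(c, c), 0), pair(c, 0))   [R3 at 3.1]
6. m(c, pair(pair(c, c), 0), pair(c, 0))  →  c   [R1 at ε]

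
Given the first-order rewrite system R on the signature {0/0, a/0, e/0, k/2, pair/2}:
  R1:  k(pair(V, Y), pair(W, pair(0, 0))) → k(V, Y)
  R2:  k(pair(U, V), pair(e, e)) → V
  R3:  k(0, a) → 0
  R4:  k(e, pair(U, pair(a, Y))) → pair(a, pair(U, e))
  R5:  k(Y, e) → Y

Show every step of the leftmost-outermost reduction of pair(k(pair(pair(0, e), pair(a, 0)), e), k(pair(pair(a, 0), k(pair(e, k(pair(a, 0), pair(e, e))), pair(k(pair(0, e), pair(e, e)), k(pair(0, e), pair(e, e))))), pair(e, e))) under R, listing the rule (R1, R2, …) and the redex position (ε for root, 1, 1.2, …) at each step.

1. pair(k(pair(pair(0, e), pair(a, 0)), e), k(pair(pair(a, 0), k(pair(e, k(pair(a, 0), pair(e, e))), pair(k(pair(0, e), pair(e, e)), k(pair(0, e), pair(e, e))))), pair(e, e)))  →  pair(pair(pair(0, e), pair(a, 0)), k(pair(pair(a, 0), k(pair(e, k(pair(a, 0), pair(e, e))), pair(k(pair(0, e), pair(e, e)), k(pair(0, e), pair(e, e))))), pair(e, e)))   [R5 at 1]
2. pair(pair(pair(0, e), pair(a, 0)), k(pair(pair(a, 0), k(pair(e, k(pair(a, 0), pair(e, e))), pair(k(pair(0, e), pair(e, e)), k(pair(0, e), pair(e, e))))), pair(e, e)))  →  pair(pair(pair(0, e), pair(a, 0)), k(pair(e, k(pair(a, 0), pair(e, e))), pair(k(pair(0, e), pair(e, e)), k(pair(0, e), pair(e, e)))))   [R2 at 2]
3. pair(pair(pair(0, e), pair(a, 0)), k(pair(e, k(pair(a, 0), pair(e, e))), pair(k(pair(0, e), pair(e, e)), k(pair(0, e), pair(e, e)))))  →  pair(pair(pair(0, e), pair(a, 0)), k(pair(e, 0), pair(k(pair(0, e), pair(e, e)), k(pair(0, e), pair(e, e)))))   [R2 at 2.1.2]
4. pair(pair(pair(0, e), pair(a, 0)), k(pair(e, 0), pair(k(pair(0, e), pair(e, e)), k(pair(0, e), pair(e, e)))))  →  pair(pair(pair(0, e), pair(a, 0)), k(pair(e, 0), pair(e, k(pair(0, e), pair(e, e)))))   [R2 at 2.2.1]
5. pair(pair(pair(0, e), pair(a, 0)), k(pair(e, 0), pair(e, k(pair(0, e), pair(e, e)))))  →  pair(pair(pair(0, e), pair(a, 0)), k(pair(e, 0), pair(e, e)))   [R2 at 2.2.2]
6. pair(pair(pair(0, e), pair(a, 0)), k(pair(e, 0), pair(e, e)))  →  pair(pair(pair(0, e), pair(a, 0)), 0)   [R2 at 2]

pair(pair(pair(0, e), pair(a, 0)), 0)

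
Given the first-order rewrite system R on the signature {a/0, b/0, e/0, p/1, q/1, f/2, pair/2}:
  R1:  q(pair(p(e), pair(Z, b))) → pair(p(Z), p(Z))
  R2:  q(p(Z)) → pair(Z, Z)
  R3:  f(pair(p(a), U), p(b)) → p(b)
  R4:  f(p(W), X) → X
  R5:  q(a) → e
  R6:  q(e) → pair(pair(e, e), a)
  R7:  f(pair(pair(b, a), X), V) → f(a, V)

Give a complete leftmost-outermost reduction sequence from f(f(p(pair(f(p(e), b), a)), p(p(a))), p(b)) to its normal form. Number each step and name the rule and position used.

1. f(f(p(pair(f(p(e), b), a)), p(p(a))), p(b))  →  f(p(p(a)), p(b))   [R4 at 1]
2. f(p(p(a)), p(b))  →  p(b)   [R4 at ε]

p(b)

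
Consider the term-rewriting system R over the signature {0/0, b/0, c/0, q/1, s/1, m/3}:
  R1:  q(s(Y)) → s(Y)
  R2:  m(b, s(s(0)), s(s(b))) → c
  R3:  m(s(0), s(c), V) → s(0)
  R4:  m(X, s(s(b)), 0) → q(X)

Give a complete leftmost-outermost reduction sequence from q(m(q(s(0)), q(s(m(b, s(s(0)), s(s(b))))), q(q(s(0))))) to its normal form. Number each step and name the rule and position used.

s(0)

1. q(m(q(s(0)), q(s(m(b, s(s(0)), s(s(b))))), q(q(s(0)))))  →  q(m(s(0), q(s(m(b, s(s(0)), s(s(b))))), q(q(s(0)))))   [R1 at 1.1]
2. q(m(s(0), q(s(m(b, s(s(0)), s(s(b))))), q(q(s(0)))))  →  q(m(s(0), s(m(b, s(s(0)), s(s(b)))), q(q(s(0)))))   [R1 at 1.2]
3. q(m(s(0), s(m(b, s(s(0)), s(s(b)))), q(q(s(0)))))  →  q(m(s(0), s(c), q(q(s(0)))))   [R2 at 1.2.1]
4. q(m(s(0), s(c), q(q(s(0)))))  →  q(s(0))   [R3 at 1]
5. q(s(0))  →  s(0)   [R1 at ε]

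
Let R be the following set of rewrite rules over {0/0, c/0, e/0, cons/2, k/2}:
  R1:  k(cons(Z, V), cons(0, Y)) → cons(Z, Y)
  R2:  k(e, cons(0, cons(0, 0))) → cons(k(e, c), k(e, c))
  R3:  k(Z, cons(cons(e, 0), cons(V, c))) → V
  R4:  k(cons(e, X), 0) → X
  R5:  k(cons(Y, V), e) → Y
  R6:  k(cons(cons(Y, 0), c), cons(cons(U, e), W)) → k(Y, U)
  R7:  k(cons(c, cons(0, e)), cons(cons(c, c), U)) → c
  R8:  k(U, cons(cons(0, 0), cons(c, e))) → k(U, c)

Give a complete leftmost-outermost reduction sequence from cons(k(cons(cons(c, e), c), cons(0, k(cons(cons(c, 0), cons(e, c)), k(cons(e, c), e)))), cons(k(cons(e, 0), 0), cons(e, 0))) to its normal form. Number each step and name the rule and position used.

1. cons(k(cons(cons(c, e), c), cons(0, k(cons(cons(c, 0), cons(e, c)), k(cons(e, c), e)))), cons(k(cons(e, 0), 0), cons(e, 0)))  →  cons(cons(cons(c, e), k(cons(cons(c, 0), cons(e, c)), k(cons(e, c), e))), cons(k(cons(e, 0), 0), cons(e, 0)))   [R1 at 1]
2. cons(cons(cons(c, e), k(cons(cons(c, 0), cons(e, c)), k(cons(e, c), e))), cons(k(cons(e, 0), 0), cons(e, 0)))  →  cons(cons(cons(c, e), k(cons(cons(c, 0), cons(e, c)), e)), cons(k(cons(e, 0), 0), cons(e, 0)))   [R5 at 1.2.2]
3. cons(cons(cons(c, e), k(cons(cons(c, 0), cons(e, c)), e)), cons(k(cons(e, 0), 0), cons(e, 0)))  →  cons(cons(cons(c, e), cons(c, 0)), cons(k(cons(e, 0), 0), cons(e, 0)))   [R5 at 1.2]
4. cons(cons(cons(c, e), cons(c, 0)), cons(k(cons(e, 0), 0), cons(e, 0)))  →  cons(cons(cons(c, e), cons(c, 0)), cons(0, cons(e, 0)))   [R4 at 2.1]

cons(cons(cons(c, e), cons(c, 0)), cons(0, cons(e, 0)))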